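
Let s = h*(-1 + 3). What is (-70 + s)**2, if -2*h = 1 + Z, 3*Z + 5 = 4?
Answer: 44944/9 ≈ 4993.8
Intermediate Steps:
Z = -1/3 (Z = -5/3 + (1/3)*4 = -5/3 + 4/3 = -1/3 ≈ -0.33333)
h = -1/3 (h = -(1 - 1/3)/2 = -1/2*2/3 = -1/3 ≈ -0.33333)
s = -2/3 (s = -(-1 + 3)/3 = -1/3*2 = -2/3 ≈ -0.66667)
(-70 + s)**2 = (-70 - 2/3)**2 = (-212/3)**2 = 44944/9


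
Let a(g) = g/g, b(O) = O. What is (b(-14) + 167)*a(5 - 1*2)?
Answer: 153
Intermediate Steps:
a(g) = 1
(b(-14) + 167)*a(5 - 1*2) = (-14 + 167)*1 = 153*1 = 153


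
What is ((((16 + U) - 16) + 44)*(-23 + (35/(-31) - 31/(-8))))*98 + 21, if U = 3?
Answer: -11565365/124 ≈ -93269.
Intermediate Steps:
((((16 + U) - 16) + 44)*(-23 + (35/(-31) - 31/(-8))))*98 + 21 = ((((16 + 3) - 16) + 44)*(-23 + (35/(-31) - 31/(-8))))*98 + 21 = (((19 - 16) + 44)*(-23 + (35*(-1/31) - 31*(-⅛))))*98 + 21 = ((3 + 44)*(-23 + (-35/31 + 31/8)))*98 + 21 = (47*(-23 + 681/248))*98 + 21 = (47*(-5023/248))*98 + 21 = -236081/248*98 + 21 = -11567969/124 + 21 = -11565365/124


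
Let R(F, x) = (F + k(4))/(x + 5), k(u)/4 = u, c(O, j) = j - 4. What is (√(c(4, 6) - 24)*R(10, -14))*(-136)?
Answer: 3536*I*√22/9 ≈ 1842.8*I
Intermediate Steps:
c(O, j) = -4 + j
k(u) = 4*u
R(F, x) = (16 + F)/(5 + x) (R(F, x) = (F + 4*4)/(x + 5) = (F + 16)/(5 + x) = (16 + F)/(5 + x))
(√(c(4, 6) - 24)*R(10, -14))*(-136) = (√((-4 + 6) - 24)*((16 + 10)/(5 - 14)))*(-136) = (√(2 - 24)*(26/(-9)))*(-136) = (√(-22)*(-⅑*26))*(-136) = ((I*√22)*(-26/9))*(-136) = -26*I*√22/9*(-136) = 3536*I*√22/9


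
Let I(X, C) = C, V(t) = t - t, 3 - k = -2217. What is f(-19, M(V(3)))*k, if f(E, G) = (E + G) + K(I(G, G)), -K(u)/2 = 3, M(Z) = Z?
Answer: -55500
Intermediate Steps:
k = 2220 (k = 3 - 1*(-2217) = 3 + 2217 = 2220)
V(t) = 0
K(u) = -6 (K(u) = -2*3 = -6)
f(E, G) = -6 + E + G (f(E, G) = (E + G) - 6 = -6 + E + G)
f(-19, M(V(3)))*k = (-6 - 19 + 0)*2220 = -25*2220 = -55500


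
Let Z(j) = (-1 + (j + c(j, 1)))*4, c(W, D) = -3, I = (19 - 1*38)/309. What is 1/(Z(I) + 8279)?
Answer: 309/2553191 ≈ 0.00012103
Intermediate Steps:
I = -19/309 (I = (19 - 38)*(1/309) = -19*1/309 = -19/309 ≈ -0.061489)
Z(j) = -16 + 4*j (Z(j) = (-1 + (j - 3))*4 = (-1 + (-3 + j))*4 = (-4 + j)*4 = -16 + 4*j)
1/(Z(I) + 8279) = 1/((-16 + 4*(-19/309)) + 8279) = 1/((-16 - 76/309) + 8279) = 1/(-5020/309 + 8279) = 1/(2553191/309) = 309/2553191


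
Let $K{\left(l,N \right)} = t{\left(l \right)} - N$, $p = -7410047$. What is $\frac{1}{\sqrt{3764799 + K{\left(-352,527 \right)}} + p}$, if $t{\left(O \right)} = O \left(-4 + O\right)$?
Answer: $- \frac{7410047}{54908792652625} - \frac{12 \sqrt{27011}}{54908792652625} \approx -1.3499 \cdot 10^{-7}$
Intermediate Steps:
$K{\left(l,N \right)} = - N + l \left(-4 + l\right)$ ($K{\left(l,N \right)} = l \left(-4 + l\right) - N = - N + l \left(-4 + l\right)$)
$\frac{1}{\sqrt{3764799 + K{\left(-352,527 \right)}} + p} = \frac{1}{\sqrt{3764799 - \left(527 + 352 \left(-4 - 352\right)\right)} - 7410047} = \frac{1}{\sqrt{3764799 - -124785} - 7410047} = \frac{1}{\sqrt{3764799 + \left(-527 + 125312\right)} - 7410047} = \frac{1}{\sqrt{3764799 + 124785} - 7410047} = \frac{1}{\sqrt{3889584} - 7410047} = \frac{1}{12 \sqrt{27011} - 7410047} = \frac{1}{-7410047 + 12 \sqrt{27011}}$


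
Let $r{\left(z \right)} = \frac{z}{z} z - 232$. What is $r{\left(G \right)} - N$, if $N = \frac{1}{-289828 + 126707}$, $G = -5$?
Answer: $- \frac{38659676}{163121} \approx -237.0$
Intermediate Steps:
$N = - \frac{1}{163121}$ ($N = \frac{1}{-163121} = - \frac{1}{163121} \approx -6.1304 \cdot 10^{-6}$)
$r{\left(z \right)} = -232 + z$ ($r{\left(z \right)} = 1 z - 232 = z - 232 = -232 + z$)
$r{\left(G \right)} - N = \left(-232 - 5\right) - - \frac{1}{163121} = -237 + \frac{1}{163121} = - \frac{38659676}{163121}$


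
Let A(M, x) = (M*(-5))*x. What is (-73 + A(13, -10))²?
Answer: 332929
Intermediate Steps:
A(M, x) = -5*M*x (A(M, x) = (-5*M)*x = -5*M*x)
(-73 + A(13, -10))² = (-73 - 5*13*(-10))² = (-73 + 650)² = 577² = 332929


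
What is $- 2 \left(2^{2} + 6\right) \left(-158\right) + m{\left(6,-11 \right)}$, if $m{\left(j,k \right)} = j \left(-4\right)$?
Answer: $3136$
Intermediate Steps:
$m{\left(j,k \right)} = - 4 j$
$- 2 \left(2^{2} + 6\right) \left(-158\right) + m{\left(6,-11 \right)} = - 2 \left(2^{2} + 6\right) \left(-158\right) - 24 = - 2 \left(4 + 6\right) \left(-158\right) - 24 = \left(-2\right) 10 \left(-158\right) - 24 = \left(-20\right) \left(-158\right) - 24 = 3160 - 24 = 3136$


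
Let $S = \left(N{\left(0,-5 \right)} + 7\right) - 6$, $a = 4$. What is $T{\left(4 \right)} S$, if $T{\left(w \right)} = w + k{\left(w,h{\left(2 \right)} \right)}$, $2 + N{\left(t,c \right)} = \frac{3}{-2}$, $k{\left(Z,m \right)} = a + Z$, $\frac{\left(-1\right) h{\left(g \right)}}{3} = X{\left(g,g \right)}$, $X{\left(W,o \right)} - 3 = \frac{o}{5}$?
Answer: $-30$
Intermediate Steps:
$X{\left(W,o \right)} = 3 + \frac{o}{5}$
$h{\left(g \right)} = -9 - \frac{3 g}{5}$ ($h{\left(g \right)} = - 3 \left(3 + \frac{g}{5}\right) = -9 - \frac{3 g}{5}$)
$k{\left(Z,m \right)} = 4 + Z$
$N{\left(t,c \right)} = - \frac{7}{2}$ ($N{\left(t,c \right)} = -2 + \frac{3}{-2} = -2 + 3 \left(- \frac{1}{2}\right) = -2 - \frac{3}{2} = - \frac{7}{2}$)
$T{\left(w \right)} = 4 + 2 w$ ($T{\left(w \right)} = w + \left(4 + w\right) = 4 + 2 w$)
$S = - \frac{5}{2}$ ($S = \left(- \frac{7}{2} + 7\right) - 6 = \frac{7}{2} - 6 = - \frac{5}{2} \approx -2.5$)
$T{\left(4 \right)} S = \left(4 + 2 \cdot 4\right) \left(- \frac{5}{2}\right) = \left(4 + 8\right) \left(- \frac{5}{2}\right) = 12 \left(- \frac{5}{2}\right) = -30$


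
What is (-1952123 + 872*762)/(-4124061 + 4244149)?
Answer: -1287659/120088 ≈ -10.723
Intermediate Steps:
(-1952123 + 872*762)/(-4124061 + 4244149) = (-1952123 + 664464)/120088 = -1287659*1/120088 = -1287659/120088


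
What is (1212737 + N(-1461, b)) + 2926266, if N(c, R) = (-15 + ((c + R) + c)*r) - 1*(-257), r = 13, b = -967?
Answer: 4088688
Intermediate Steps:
N(c, R) = 242 + 13*R + 26*c (N(c, R) = (-15 + ((c + R) + c)*13) - 1*(-257) = (-15 + ((R + c) + c)*13) + 257 = (-15 + (R + 2*c)*13) + 257 = (-15 + (13*R + 26*c)) + 257 = (-15 + 13*R + 26*c) + 257 = 242 + 13*R + 26*c)
(1212737 + N(-1461, b)) + 2926266 = (1212737 + (242 + 13*(-967) + 26*(-1461))) + 2926266 = (1212737 + (242 - 12571 - 37986)) + 2926266 = (1212737 - 50315) + 2926266 = 1162422 + 2926266 = 4088688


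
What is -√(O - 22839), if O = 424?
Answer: -I*√22415 ≈ -149.72*I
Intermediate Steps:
-√(O - 22839) = -√(424 - 22839) = -√(-22415) = -I*√22415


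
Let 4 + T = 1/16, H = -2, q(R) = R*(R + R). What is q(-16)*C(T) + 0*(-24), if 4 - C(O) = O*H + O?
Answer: 32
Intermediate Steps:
q(R) = 2*R**2 (q(R) = R*(2*R) = 2*R**2)
T = -63/16 (T = -4 + 1/16 = -63/16 ≈ -3.9375)
C(O) = 4 + O (C(O) = 4 - (O*(-2) + O) = 4 - (-2*O + O) = 4 - (-1)*O = 4 + O)
q(-16)*C(T) + 0*(-24) = (2*(-16)**2)*(4 - 63/16) + 0*(-24) = (2*256)*(1/16) + 0 = 512*(1/16) + 0 = 32 + 0 = 32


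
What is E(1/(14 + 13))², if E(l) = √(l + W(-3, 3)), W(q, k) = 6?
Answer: 163/27 ≈ 6.0370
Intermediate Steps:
E(l) = √(6 + l) (E(l) = √(l + 6) = √(6 + l))
E(1/(14 + 13))² = (√(6 + 1/(14 + 13)))² = (√(6 + 1/27))² = (√(163/27))² = (√489/9)² = 163/27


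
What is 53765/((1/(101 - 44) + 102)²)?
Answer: 34936497/6762845 ≈ 5.1659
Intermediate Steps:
53765/((1/(101 - 44) + 102)²) = 53765/((1/57 + 102)²) = 53765/((5815/57)²) = 53765/(33814225/3249) = 53765*(3249/33814225) = 34936497/6762845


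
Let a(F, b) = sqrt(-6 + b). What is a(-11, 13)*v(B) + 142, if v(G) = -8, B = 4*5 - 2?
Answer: 142 - 8*sqrt(7) ≈ 120.83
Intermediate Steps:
B = 18 (B = 20 - 2 = 18)
a(-11, 13)*v(B) + 142 = sqrt(-6 + 13)*(-8) + 142 = sqrt(7)*(-8) + 142 = -8*sqrt(7) + 142 = 142 - 8*sqrt(7)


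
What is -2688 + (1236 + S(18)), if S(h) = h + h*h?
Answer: -1110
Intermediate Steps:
S(h) = h + h**2
-2688 + (1236 + S(18)) = -2688 + (1236 + 18*(1 + 18)) = -2688 + (1236 + 18*19) = -2688 + (1236 + 342) = -2688 + 1578 = -1110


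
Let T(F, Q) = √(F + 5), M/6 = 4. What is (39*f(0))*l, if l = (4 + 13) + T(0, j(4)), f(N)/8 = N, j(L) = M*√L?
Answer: 0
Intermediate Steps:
M = 24 (M = 6*4 = 24)
j(L) = 24*√L
f(N) = 8*N
T(F, Q) = √(5 + F)
l = 17 + √5 (l = (4 + 13) + √(5 + 0) = 17 + √5 ≈ 19.236)
(39*f(0))*l = (39*(8*0))*(17 + √5) = (39*0)*(17 + √5) = 0*(17 + √5) = 0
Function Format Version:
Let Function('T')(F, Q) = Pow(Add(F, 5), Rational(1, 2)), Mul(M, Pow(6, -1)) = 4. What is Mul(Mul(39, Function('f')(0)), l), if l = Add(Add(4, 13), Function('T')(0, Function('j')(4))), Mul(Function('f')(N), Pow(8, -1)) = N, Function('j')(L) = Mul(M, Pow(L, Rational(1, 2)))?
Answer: 0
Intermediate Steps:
M = 24 (M = Mul(6, 4) = 24)
Function('j')(L) = Mul(24, Pow(L, Rational(1, 2)))
Function('f')(N) = Mul(8, N)
Function('T')(F, Q) = Pow(Add(5, F), Rational(1, 2))
l = Add(17, Pow(5, Rational(1, 2))) (l = Add(Add(4, 13), Pow(Add(5, 0), Rational(1, 2))) = Add(17, Pow(5, Rational(1, 2))) ≈ 19.236)
Mul(Mul(39, Function('f')(0)), l) = Mul(Mul(39, Mul(8, 0)), Add(17, Pow(5, Rational(1, 2)))) = Mul(Mul(39, 0), Add(17, Pow(5, Rational(1, 2)))) = Mul(0, Add(17, Pow(5, Rational(1, 2)))) = 0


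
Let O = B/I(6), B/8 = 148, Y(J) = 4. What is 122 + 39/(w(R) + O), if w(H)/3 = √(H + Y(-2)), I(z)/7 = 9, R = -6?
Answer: 91325722/736649 - 464373*I*√2/1473298 ≈ 123.97 - 0.44575*I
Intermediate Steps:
I(z) = 63 (I(z) = 7*9 = 63)
B = 1184 (B = 8*148 = 1184)
O = 1184/63 ≈ 18.794
w(H) = 3*√(4 + H) (w(H) = 3*√(H + 4) = 3*√(4 + H))
122 + 39/(w(R) + O) = 122 + 39/(3*√(4 - 6) + 1184/63) = 122 + 39/(3*√(-2) + 1184/63) = 122 + 39/(3*(I*√2) + 1184/63) = 122 + 39/(3*I*√2 + 1184/63) = 122 + 39/(1184/63 + 3*I*√2)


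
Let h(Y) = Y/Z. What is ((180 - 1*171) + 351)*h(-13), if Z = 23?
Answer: -4680/23 ≈ -203.48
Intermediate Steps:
h(Y) = Y/23
((180 - 1*171) + 351)*h(-13) = ((180 - 1*171) + 351)*((1/23)*(-13)) = ((180 - 171) + 351)*(-13/23) = (9 + 351)*(-13/23) = 360*(-13/23) = -4680/23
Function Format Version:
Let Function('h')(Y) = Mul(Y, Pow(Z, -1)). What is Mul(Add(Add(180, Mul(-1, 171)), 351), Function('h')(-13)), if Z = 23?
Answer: Rational(-4680, 23) ≈ -203.48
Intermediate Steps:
Function('h')(Y) = Mul(Rational(1, 23), Y) (Function('h')(Y) = Mul(Y, Pow(23, -1)) = Mul(Y, Rational(1, 23)) = Mul(Rational(1, 23), Y))
Mul(Add(Add(180, Mul(-1, 171)), 351), Function('h')(-13)) = Mul(Add(Add(180, Mul(-1, 171)), 351), Mul(Rational(1, 23), -13)) = Mul(Add(Add(180, -171), 351), Rational(-13, 23)) = Mul(Add(9, 351), Rational(-13, 23)) = Mul(360, Rational(-13, 23)) = Rational(-4680, 23)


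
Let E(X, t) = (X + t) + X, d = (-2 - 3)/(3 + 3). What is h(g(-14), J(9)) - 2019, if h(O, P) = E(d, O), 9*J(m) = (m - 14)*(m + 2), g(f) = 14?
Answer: -6020/3 ≈ -2006.7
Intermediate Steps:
d = -⅚ (d = -5/6 = -5*⅙ = -⅚ ≈ -0.83333)
J(m) = (-14 + m)*(2 + m)/9 (J(m) = ((m - 14)*(m + 2))/9 = ((-14 + m)*(2 + m))/9 = (-14 + m)*(2 + m)/9)
E(X, t) = t + 2*X
h(O, P) = -5/3 + O (h(O, P) = O + 2*(-⅚) = O - 5/3 = -5/3 + O)
h(g(-14), J(9)) - 2019 = (-5/3 + 14) - 2019 = 37/3 - 2019 = -6020/3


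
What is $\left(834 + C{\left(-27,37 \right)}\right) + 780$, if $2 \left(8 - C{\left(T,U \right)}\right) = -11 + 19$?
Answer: $1618$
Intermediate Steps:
$C{\left(T,U \right)} = 4$ ($C{\left(T,U \right)} = 8 - \frac{-11 + 19}{2} = 8 - 4 = 4$)
$\left(834 + C{\left(-27,37 \right)}\right) + 780 = \left(834 + 4\right) + 780 = 838 + 780 = 1618$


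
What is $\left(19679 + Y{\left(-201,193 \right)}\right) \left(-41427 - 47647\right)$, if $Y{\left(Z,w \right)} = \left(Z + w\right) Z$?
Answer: $-1896118238$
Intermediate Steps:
$Y{\left(Z,w \right)} = Z \left(Z + w\right)$
$\left(19679 + Y{\left(-201,193 \right)}\right) \left(-41427 - 47647\right) = \left(19679 - 201 \left(-201 + 193\right)\right) \left(-41427 - 47647\right) = \left(19679 - -1608\right) \left(-89074\right) = \left(19679 + 1608\right) \left(-89074\right) = 21287 \left(-89074\right) = -1896118238$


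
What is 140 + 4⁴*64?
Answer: 16524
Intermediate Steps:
140 + 4⁴*64 = 140 + 256*64 = 140 + 16384 = 16524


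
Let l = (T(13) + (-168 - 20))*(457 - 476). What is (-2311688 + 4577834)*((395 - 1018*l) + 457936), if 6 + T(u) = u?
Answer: -6894910101366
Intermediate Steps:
T(u) = -6 + u
l = 3439 (l = ((-6 + 13) + (-168 - 20))*(457 - 476) = (7 - 188)*(-19) = -181*(-19) = 3439)
(-2311688 + 4577834)*((395 - 1018*l) + 457936) = (-2311688 + 4577834)*((395 - 1018*3439) + 457936) = 2266146*((395 - 3500902) + 457936) = 2266146*(-3500507 + 457936) = 2266146*(-3042571) = -6894910101366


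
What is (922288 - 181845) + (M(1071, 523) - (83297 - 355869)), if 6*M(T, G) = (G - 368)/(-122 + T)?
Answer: 5768107565/5694 ≈ 1.0130e+6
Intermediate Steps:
M(T, G) = (-368 + G)/(6*(-122 + T)) (M(T, G) = ((G - 368)/(-122 + T))/6 = ((-368 + G)/(-122 + T))/6 = (-368 + G)/(6*(-122 + T)))
(922288 - 181845) + (M(1071, 523) - (83297 - 355869)) = (922288 - 181845) + ((-368 + 523)/(6*(-122 + 1071)) - (83297 - 355869)) = 740443 + ((⅙)*155/949 - 1*(-272572)) = 740443 + ((⅙)*(1/949)*155 + 272572) = 740443 + (155/5694 + 272572) = 740443 + 1552025123/5694 = 5768107565/5694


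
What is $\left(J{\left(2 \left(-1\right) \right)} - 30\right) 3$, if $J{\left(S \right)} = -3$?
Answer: $-99$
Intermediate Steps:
$\left(J{\left(2 \left(-1\right) \right)} - 30\right) 3 = \left(-3 - 30\right) 3 = \left(-33\right) 3 = -99$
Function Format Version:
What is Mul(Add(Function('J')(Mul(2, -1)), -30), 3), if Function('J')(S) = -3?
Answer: -99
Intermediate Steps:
Mul(Add(Function('J')(Mul(2, -1)), -30), 3) = Mul(Add(-3, -30), 3) = Mul(-33, 3) = -99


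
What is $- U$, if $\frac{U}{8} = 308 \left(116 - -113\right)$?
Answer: $-564256$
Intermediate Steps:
$U = 564256$ ($U = 8 \cdot 308 \left(116 - -113\right) = 8 \cdot 308 \left(116 + 113\right) = 8 \cdot 308 \cdot 229 = 8 \cdot 70532 = 564256$)
$- U = \left(-1\right) 564256 = -564256$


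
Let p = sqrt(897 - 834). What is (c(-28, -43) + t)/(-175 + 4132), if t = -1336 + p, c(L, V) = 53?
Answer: -1283/3957 + sqrt(7)/1319 ≈ -0.32223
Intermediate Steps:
p = 3*sqrt(7) (p = sqrt(63) = 3*sqrt(7) ≈ 7.9373)
t = -1336 + 3*sqrt(7) ≈ -1328.1
(c(-28, -43) + t)/(-175 + 4132) = (53 + (-1336 + 3*sqrt(7)))/(-175 + 4132) = (-1283 + 3*sqrt(7))/3957 = (-1283 + 3*sqrt(7))*(1/3957) = -1283/3957 + sqrt(7)/1319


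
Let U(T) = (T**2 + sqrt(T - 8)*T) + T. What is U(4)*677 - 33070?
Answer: -19530 + 5416*I ≈ -19530.0 + 5416.0*I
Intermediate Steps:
U(T) = T + T**2 + T*sqrt(-8 + T) (U(T) = (T**2 + sqrt(-8 + T)*T) + T = (T**2 + T*sqrt(-8 + T)) + T = T + T**2 + T*sqrt(-8 + T))
U(4)*677 - 33070 = (4*(1 + 4 + sqrt(-8 + 4)))*677 - 33070 = (4*(1 + 4 + sqrt(-4)))*677 - 33070 = (4*(1 + 4 + 2*I))*677 - 33070 = (4*(5 + 2*I))*677 - 33070 = (20 + 8*I)*677 - 33070 = (13540 + 5416*I) - 33070 = -19530 + 5416*I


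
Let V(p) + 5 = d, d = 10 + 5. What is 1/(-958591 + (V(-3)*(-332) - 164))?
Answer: -1/962075 ≈ -1.0394e-6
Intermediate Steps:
d = 15
V(p) = 10 (V(p) = -5 + 15 = 10)
1/(-958591 + (V(-3)*(-332) - 164)) = 1/(-958591 + (10*(-332) - 164)) = 1/(-958591 + (-3320 - 164)) = 1/(-958591 - 3484) = 1/(-962075) = -1/962075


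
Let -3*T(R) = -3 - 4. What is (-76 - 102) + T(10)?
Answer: -527/3 ≈ -175.67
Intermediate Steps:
T(R) = 7/3 (T(R) = -(-3 - 4)/3 = -⅓*(-7) = 7/3)
(-76 - 102) + T(10) = (-76 - 102) + 7/3 = -178 + 7/3 = -527/3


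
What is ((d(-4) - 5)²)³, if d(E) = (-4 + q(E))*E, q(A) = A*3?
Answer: 42180533641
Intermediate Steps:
q(A) = 3*A
d(E) = E*(-4 + 3*E) (d(E) = (-4 + 3*E)*E = E*(-4 + 3*E))
((d(-4) - 5)²)³ = ((-4*(-4 + 3*(-4)) - 5)²)³ = ((-4*(-4 - 12) - 5)²)³ = ((-4*(-16) - 5)²)³ = ((64 - 5)²)³ = (59²)³ = 3481³ = 42180533641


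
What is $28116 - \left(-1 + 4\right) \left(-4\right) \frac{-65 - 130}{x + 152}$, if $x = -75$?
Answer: $\frac{2162592}{77} \approx 28086.0$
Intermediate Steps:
$28116 - \left(-1 + 4\right) \left(-4\right) \frac{-65 - 130}{x + 152} = 28116 - \left(-1 + 4\right) \left(-4\right) \frac{-65 - 130}{-75 + 152} = 28116 - 3 \left(-4\right) \left(- \frac{195}{77}\right) = 28116 - - 12 \left(\left(-195\right) \frac{1}{77}\right) = 28116 - \left(-12\right) \left(- \frac{195}{77}\right) = 28116 - \frac{2340}{77} = \frac{2162592}{77}$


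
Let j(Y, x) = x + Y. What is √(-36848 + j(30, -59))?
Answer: I*√36877 ≈ 192.03*I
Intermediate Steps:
j(Y, x) = Y + x
√(-36848 + j(30, -59)) = √(-36848 + (30 - 59)) = √(-36848 - 29) = √(-36877) = I*√36877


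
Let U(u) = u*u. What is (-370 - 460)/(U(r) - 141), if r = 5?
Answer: 415/58 ≈ 7.1552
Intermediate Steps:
U(u) = u**2
(-370 - 460)/(U(r) - 141) = (-370 - 460)/(5**2 - 141) = -830/(25 - 141) = -830/(-116) = -830*(-1/116) = 415/58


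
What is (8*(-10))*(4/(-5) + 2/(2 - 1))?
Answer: -96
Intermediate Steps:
(8*(-10))*(4/(-5) + 2/(2 - 1)) = -80*(4*(-1/5) + 2/1) = -80*(-4/5 + 2*1) = -80*(-4/5 + 2) = -80*6/5 = -96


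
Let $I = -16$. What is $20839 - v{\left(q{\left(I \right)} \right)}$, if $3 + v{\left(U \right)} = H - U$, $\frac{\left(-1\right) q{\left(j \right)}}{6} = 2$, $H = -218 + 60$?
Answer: $20988$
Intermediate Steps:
$H = -158$
$q{\left(j \right)} = -12$ ($q{\left(j \right)} = \left(-6\right) 2 = -12$)
$v{\left(U \right)} = -161 - U$ ($v{\left(U \right)} = -3 - \left(158 + U\right) = -161 - U$)
$20839 - v{\left(q{\left(I \right)} \right)} = 20839 - \left(-161 - -12\right) = 20839 - \left(-161 + 12\right) = 20839 - -149 = 20839 + 149 = 20988$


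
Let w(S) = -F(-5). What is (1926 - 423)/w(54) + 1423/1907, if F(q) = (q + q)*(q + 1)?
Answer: -2809301/76280 ≈ -36.829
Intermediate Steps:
F(q) = 2*q*(1 + q) (F(q) = (2*q)*(1 + q) = 2*q*(1 + q))
w(S) = -40 (w(S) = -2*(-5)*(1 - 5) = -2*(-5)*(-4) = -1*40 = -40)
(1926 - 423)/w(54) + 1423/1907 = (1926 - 423)/(-40) + 1423/1907 = 1503*(-1/40) + 1423*(1/1907) = -1503/40 + 1423/1907 = -2809301/76280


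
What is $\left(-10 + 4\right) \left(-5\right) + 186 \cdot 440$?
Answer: $81870$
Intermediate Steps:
$\left(-10 + 4\right) \left(-5\right) + 186 \cdot 440 = \left(-6\right) \left(-5\right) + 81840 = 30 + 81840 = 81870$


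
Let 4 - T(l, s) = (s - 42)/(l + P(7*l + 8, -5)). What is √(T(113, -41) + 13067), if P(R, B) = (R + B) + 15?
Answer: √11111524490/922 ≈ 114.33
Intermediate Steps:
P(R, B) = 15 + B + R (P(R, B) = (B + R) + 15 = 15 + B + R)
T(l, s) = 4 - (-42 + s)/(18 + 8*l) (T(l, s) = 4 - (s - 42)/(l + (15 - 5 + (7*l + 8))) = 4 - (-42 + s)/(l + (15 - 5 + (8 + 7*l))) = 4 - (-42 + s)/(l + (18 + 7*l)) = 4 - (-42 + s)/(18 + 8*l))
√(T(113, -41) + 13067) = √((114 - 1*(-41) + 32*113)/(2*(9 + 4*113)) + 13067) = √((114 + 41 + 3616)/(2*(9 + 452)) + 13067) = √((½)*3771/461 + 13067) = √((½)*(1/461)*3771 + 13067) = √(3771/922 + 13067) = √(12051545/922) = √11111524490/922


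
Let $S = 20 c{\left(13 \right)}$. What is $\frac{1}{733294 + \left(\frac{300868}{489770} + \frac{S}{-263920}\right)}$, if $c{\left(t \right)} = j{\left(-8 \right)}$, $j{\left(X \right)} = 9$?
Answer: $\frac{3231502460}{2369643347826339} \approx 1.3637 \cdot 10^{-6}$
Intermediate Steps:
$c{\left(t \right)} = 9$
$S = 180$ ($S = 20 \cdot 9 = 180$)
$\frac{1}{733294 + \left(\frac{300868}{489770} + \frac{S}{-263920}\right)} = \frac{1}{733294 + \left(\frac{300868}{489770} + \frac{180}{-263920}\right)} = \frac{1}{733294 + \left(300868 \cdot \frac{1}{489770} + 180 \left(- \frac{1}{263920}\right)\right)} = \frac{1}{733294 + \left(\frac{150434}{244885} - \frac{9}{13196}\right)} = \frac{1}{733294 + \frac{1982923099}{3231502460}} = \frac{1}{\frac{2369643347826339}{3231502460}} = \frac{3231502460}{2369643347826339}$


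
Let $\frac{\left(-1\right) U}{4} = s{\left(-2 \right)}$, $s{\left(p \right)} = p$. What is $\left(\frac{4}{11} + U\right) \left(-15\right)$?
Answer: $- \frac{1380}{11} \approx -125.45$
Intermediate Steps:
$U = 8$ ($U = \left(-4\right) \left(-2\right) = 8$)
$\left(\frac{4}{11} + U\right) \left(-15\right) = \left(\frac{4}{11} + 8\right) \left(-15\right) = \frac{92}{11} \left(-15\right) = - \frac{1380}{11}$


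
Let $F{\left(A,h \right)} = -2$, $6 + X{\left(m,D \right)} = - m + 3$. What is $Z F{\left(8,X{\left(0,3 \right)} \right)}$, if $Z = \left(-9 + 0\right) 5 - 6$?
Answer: $102$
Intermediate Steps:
$X{\left(m,D \right)} = -3 - m$ ($X{\left(m,D \right)} = -6 - \left(-3 + m\right) = -3 - m$)
$Z = -51$ ($Z = \left(-9\right) 5 - 6 = -45 - 6 = -51$)
$Z F{\left(8,X{\left(0,3 \right)} \right)} = \left(-51\right) \left(-2\right) = 102$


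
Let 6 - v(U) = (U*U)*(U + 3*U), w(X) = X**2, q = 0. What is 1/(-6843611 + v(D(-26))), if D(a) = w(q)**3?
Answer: -1/6843605 ≈ -1.4612e-7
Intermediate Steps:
D(a) = 0 (D(a) = (0**2)**3 = 0**3 = 0)
v(U) = 6 - 4*U**3 (v(U) = 6 - U*U*(U + 3*U) = 6 - U**2*4*U = 6 - 4*U**3)
1/(-6843611 + v(D(-26))) = 1/(-6843611 + (6 - 4*0**3)) = 1/(-6843611 + (6 - 4*0)) = 1/(-6843611 + (6 + 0)) = 1/(-6843611 + 6) = 1/(-6843605) = -1/6843605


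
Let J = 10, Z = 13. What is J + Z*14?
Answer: 192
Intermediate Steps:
J + Z*14 = 10 + 13*14 = 10 + 182 = 192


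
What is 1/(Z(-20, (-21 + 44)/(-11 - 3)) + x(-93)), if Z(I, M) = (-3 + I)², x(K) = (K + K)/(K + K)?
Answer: 1/530 ≈ 0.0018868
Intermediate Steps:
x(K) = 1 (x(K) = (2*K)/((2*K)) = (2*K)*(1/(2*K)) = 1)
1/(Z(-20, (-21 + 44)/(-11 - 3)) + x(-93)) = 1/((-3 - 20)² + 1) = 1/((-23)² + 1) = 1/(529 + 1) = 1/530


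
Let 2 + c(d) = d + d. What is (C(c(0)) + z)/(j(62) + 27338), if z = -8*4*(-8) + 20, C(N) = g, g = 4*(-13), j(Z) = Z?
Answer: 28/3425 ≈ 0.0081752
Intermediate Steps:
c(d) = -2 + 2*d (c(d) = -2 + (d + d) = -2 + 2*d)
g = -52
C(N) = -52
z = 276 (z = -32*(-8) + 20 = 256 + 20 = 276)
(C(c(0)) + z)/(j(62) + 27338) = (-52 + 276)/(62 + 27338) = 224/27400 = 224*(1/27400) = 28/3425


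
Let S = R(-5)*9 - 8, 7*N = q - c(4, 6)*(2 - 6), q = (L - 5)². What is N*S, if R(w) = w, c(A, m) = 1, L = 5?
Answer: -212/7 ≈ -30.286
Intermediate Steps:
q = 0 (q = (5 - 5)² = 0² = 0)
N = 4/7 (N = (0 - (2 - 6))/7 = (0 - (-4))/7 = (0 - 1*(-4))/7 = (0 + 4)/7 = (⅐)*4 = 4/7 ≈ 0.57143)
S = -53 (S = -5*9 - 8 = -45 - 8 = -53)
N*S = (4/7)*(-53) = -212/7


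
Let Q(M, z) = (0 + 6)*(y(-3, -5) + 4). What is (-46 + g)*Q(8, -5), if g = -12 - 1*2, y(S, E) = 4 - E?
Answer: -4680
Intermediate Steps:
g = -14 (g = -12 - 2 = -14)
Q(M, z) = 78 (Q(M, z) = (0 + 6)*((4 - 1*(-5)) + 4) = 6*((4 + 5) + 4) = 6*(9 + 4) = 6*13 = 78)
(-46 + g)*Q(8, -5) = (-46 - 14)*78 = -60*78 = -4680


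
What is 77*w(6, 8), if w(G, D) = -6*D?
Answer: -3696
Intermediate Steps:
77*w(6, 8) = 77*(-6*8) = 77*(-48) = -3696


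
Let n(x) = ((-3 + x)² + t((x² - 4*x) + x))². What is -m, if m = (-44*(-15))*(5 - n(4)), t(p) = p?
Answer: 13200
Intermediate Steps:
n(x) = (x² + (-3 + x)² - 3*x)² (n(x) = ((-3 + x)² + ((x² - 4*x) + x))² = ((-3 + x)² + (x² - 3*x))² = (x² + (-3 + x)² - 3*x)²)
m = -13200 (m = (-44*(-15))*(5 - (-3 + 4)²*(-3 + 2*4)²) = 660*(5 - 1²*(-3 + 8)²) = 660*(5 - 5²) = 660*(5 - 25) = 660*(-20) = -13200)
-m = -1*(-13200) = 13200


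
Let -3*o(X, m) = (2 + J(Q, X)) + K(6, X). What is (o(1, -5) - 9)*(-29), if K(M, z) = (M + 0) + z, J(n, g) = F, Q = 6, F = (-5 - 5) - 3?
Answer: 667/3 ≈ 222.33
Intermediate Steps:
F = -13 (F = -10 - 3 = -13)
J(n, g) = -13
K(M, z) = M + z
o(X, m) = 5/3 - X/3 (o(X, m) = -((2 - 13) + (6 + X))/3 = -(-11 + (6 + X))/3 = -(-5 + X)/3 = 5/3 - X/3)
(o(1, -5) - 9)*(-29) = ((5/3 - ⅓*1) - 9)*(-29) = ((5/3 - ⅓) - 9)*(-29) = (4/3 - 9)*(-29) = -23/3*(-29) = 667/3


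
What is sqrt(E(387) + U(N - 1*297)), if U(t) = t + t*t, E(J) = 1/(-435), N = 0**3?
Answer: sqrt(16635147765)/435 ≈ 296.50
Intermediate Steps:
N = 0
E(J) = -1/435
U(t) = t + t**2
sqrt(E(387) + U(N - 1*297)) = sqrt(-1/435 + (0 - 1*297)*(1 + (0 - 1*297))) = sqrt(-1/435 + (0 - 297)*(1 + (0 - 297))) = sqrt(-1/435 - 297*(1 - 297)) = sqrt(-1/435 - 297*(-296)) = sqrt(-1/435 + 87912) = sqrt(38241719/435) = sqrt(16635147765)/435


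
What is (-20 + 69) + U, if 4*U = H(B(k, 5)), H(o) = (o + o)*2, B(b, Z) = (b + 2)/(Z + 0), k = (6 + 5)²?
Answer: 368/5 ≈ 73.600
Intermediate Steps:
k = 121 (k = 11² = 121)
B(b, Z) = (2 + b)/Z
H(o) = 4*o (H(o) = (2*o)*2 = 4*o)
U = 123/5 (U = (4*((2 + 121)/5))/4 = (4*((⅕)*123))/4 = (4*(123/5))/4 = (¼)*(492/5) = 123/5 ≈ 24.600)
(-20 + 69) + U = (-20 + 69) + 123/5 = 49 + 123/5 = 368/5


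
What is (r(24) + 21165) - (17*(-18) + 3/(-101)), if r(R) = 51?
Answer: 2173725/101 ≈ 21522.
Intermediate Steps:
(r(24) + 21165) - (17*(-18) + 3/(-101)) = (51 + 21165) - (17*(-18) + 3/(-101)) = 21216 - (-306 + 3*(-1/101)) = 21216 - (-306 - 3/101) = 21216 - 1*(-30909/101) = 21216 + 30909/101 = 2173725/101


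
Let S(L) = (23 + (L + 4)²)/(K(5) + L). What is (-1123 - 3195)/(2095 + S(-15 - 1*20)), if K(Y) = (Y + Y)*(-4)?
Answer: -107950/52047 ≈ -2.0741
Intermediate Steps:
K(Y) = -8*Y (K(Y) = (2*Y)*(-4) = -8*Y)
S(L) = (23 + (4 + L)²)/(-40 + L) (S(L) = (23 + (L + 4)²)/(-8*5 + L) = (23 + (4 + L)²)/(-40 + L))
(-1123 - 3195)/(2095 + S(-15 - 1*20)) = (-1123 - 3195)/(2095 + (23 + (4 + (-15 - 1*20))²)/(-40 + (-15 - 1*20))) = -4318/(2095 + (23 + (4 + (-15 - 20))²)/(-40 + (-15 - 20))) = -4318/(2095 + (23 + (4 - 35)²)/(-40 - 35)) = -4318/(2095 + (23 + (-31)²)/(-75)) = -4318/(2095 - (23 + 961)/75) = -4318/(2095 - 1/75*984) = -4318/(2095 - 328/25) = -4318/52047/25 = -4318*25/52047 = -107950/52047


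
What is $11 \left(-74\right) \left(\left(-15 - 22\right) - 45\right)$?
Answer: $66748$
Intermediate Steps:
$11 \left(-74\right) \left(\left(-15 - 22\right) - 45\right) = - 814 \left(-37 - 45\right) = \left(-814\right) \left(-82\right) = 66748$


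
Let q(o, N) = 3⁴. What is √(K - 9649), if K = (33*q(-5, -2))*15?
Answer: √30446 ≈ 174.49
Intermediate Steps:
q(o, N) = 81
K = 40095 (K = (33*81)*15 = 2673*15 = 40095)
√(K - 9649) = √(40095 - 9649) = √30446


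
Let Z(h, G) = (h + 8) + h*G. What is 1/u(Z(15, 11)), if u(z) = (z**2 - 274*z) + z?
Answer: -1/15980 ≈ -6.2578e-5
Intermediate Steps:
Z(h, G) = 8 + h + G*h (Z(h, G) = (8 + h) + G*h = 8 + h + G*h)
u(z) = z**2 - 273*z
1/u(Z(15, 11)) = 1/((8 + 15 + 11*15)*(-273 + (8 + 15 + 11*15))) = 1/((8 + 15 + 165)*(-273 + (8 + 15 + 165))) = 1/(188*(-273 + 188)) = 1/(188*(-85)) = 1/(-15980) = -1/15980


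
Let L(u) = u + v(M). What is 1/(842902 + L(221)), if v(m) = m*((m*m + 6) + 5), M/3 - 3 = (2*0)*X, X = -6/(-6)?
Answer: 1/843951 ≈ 1.1849e-6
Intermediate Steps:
X = 1 (X = -6*(-1/6) = 1)
M = 9 (M = 9 + 3*((2*0)*1) = 9 + 3*(0*1) = 9 + 3*0 = 9 + 0 = 9)
v(m) = m*(11 + m**2) (v(m) = m*((m**2 + 6) + 5) = m*((6 + m**2) + 5) = m*(11 + m**2))
L(u) = 828 + u (L(u) = u + 9*(11 + 9**2) = u + 9*(11 + 81) = u + 9*92 = u + 828 = 828 + u)
1/(842902 + L(221)) = 1/(842902 + (828 + 221)) = 1/(842902 + 1049) = 1/843951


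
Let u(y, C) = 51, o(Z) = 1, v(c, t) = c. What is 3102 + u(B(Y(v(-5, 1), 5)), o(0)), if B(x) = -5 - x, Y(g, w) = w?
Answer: 3153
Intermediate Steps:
3102 + u(B(Y(v(-5, 1), 5)), o(0)) = 3102 + 51 = 3153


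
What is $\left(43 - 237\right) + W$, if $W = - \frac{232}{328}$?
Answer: $- \frac{7983}{41} \approx -194.71$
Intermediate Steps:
$W = - \frac{29}{41}$ ($W = \left(-232\right) \frac{1}{328} = - \frac{29}{41} \approx -0.70732$)
$\left(43 - 237\right) + W = \left(43 - 237\right) - \frac{29}{41} = -194 - \frac{29}{41} = - \frac{7983}{41}$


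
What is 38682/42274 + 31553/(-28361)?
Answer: -118405660/599466457 ≈ -0.19752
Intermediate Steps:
38682/42274 + 31553/(-28361) = 38682*(1/42274) + 31553*(-1/28361) = 19341/21137 - 31553/28361 = -118405660/599466457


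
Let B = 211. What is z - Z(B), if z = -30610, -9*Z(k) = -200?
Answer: -275690/9 ≈ -30632.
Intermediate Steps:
Z(k) = 200/9 (Z(k) = -⅑*(-200) = 200/9)
z - Z(B) = -30610 - 1*200/9 = -30610 - 200/9 = -275690/9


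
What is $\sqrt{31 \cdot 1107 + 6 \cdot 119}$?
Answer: $\sqrt{35031} \approx 187.17$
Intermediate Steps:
$\sqrt{31 \cdot 1107 + 6 \cdot 119} = \sqrt{34317 + 714} = \sqrt{35031}$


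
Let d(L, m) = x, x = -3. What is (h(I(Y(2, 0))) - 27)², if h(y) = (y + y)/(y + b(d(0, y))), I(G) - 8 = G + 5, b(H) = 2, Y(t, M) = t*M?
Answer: 143641/225 ≈ 638.40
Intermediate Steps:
Y(t, M) = M*t
d(L, m) = -3
I(G) = 13 + G (I(G) = 8 + (G + 5) = 8 + (5 + G) = 13 + G)
h(y) = 2*y/(2 + y) (h(y) = (y + y)/(y + 2) = (2*y)/(2 + y) = 2*y/(2 + y))
(h(I(Y(2, 0))) - 27)² = (2*(13 + 0*2)/(2 + (13 + 0*2)) - 27)² = (2*(13 + 0)/(2 + (13 + 0)) - 27)² = (2*13/(2 + 13) - 27)² = (2*13/15 - 27)² = (2*13*(1/15) - 27)² = (26/15 - 27)² = (-379/15)² = 143641/225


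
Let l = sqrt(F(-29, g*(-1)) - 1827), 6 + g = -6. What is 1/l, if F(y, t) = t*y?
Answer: -I*sqrt(87)/435 ≈ -0.021442*I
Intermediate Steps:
g = -12 (g = -6 - 6 = -12)
l = 5*I*sqrt(87) (l = sqrt(-12*(-1)*(-29) - 1827) = sqrt(12*(-29) - 1827) = sqrt(-348 - 1827) = sqrt(-2175) = 5*I*sqrt(87) ≈ 46.637*I)
1/l = 1/(5*I*sqrt(87)) = -I*sqrt(87)/435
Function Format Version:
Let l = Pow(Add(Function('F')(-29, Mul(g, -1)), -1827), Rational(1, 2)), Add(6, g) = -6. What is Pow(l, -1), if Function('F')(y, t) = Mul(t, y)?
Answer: Mul(Rational(-1, 435), I, Pow(87, Rational(1, 2))) ≈ Mul(-0.021442, I)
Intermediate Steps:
g = -12 (g = Add(-6, -6) = -12)
l = Mul(5, I, Pow(87, Rational(1, 2))) (l = Pow(Add(Mul(Mul(-12, -1), -29), -1827), Rational(1, 2)) = Pow(Add(Mul(12, -29), -1827), Rational(1, 2)) = Pow(Add(-348, -1827), Rational(1, 2)) = Pow(-2175, Rational(1, 2)) = Mul(5, I, Pow(87, Rational(1, 2))) ≈ Mul(46.637, I))
Pow(l, -1) = Pow(Mul(5, I, Pow(87, Rational(1, 2))), -1) = Mul(Rational(-1, 435), I, Pow(87, Rational(1, 2)))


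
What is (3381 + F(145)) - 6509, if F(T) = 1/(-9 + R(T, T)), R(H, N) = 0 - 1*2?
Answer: -34409/11 ≈ -3128.1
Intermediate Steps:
R(H, N) = -2 (R(H, N) = 0 - 2 = -2)
F(T) = -1/11 (F(T) = 1/(-9 - 2) = 1/(-11) = -1/11)
(3381 + F(145)) - 6509 = (3381 - 1/11) - 6509 = 37190/11 - 6509 = -34409/11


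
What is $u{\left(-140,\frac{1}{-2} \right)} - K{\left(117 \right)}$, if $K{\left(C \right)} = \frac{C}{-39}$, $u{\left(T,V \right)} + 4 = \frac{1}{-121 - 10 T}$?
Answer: $- \frac{1278}{1279} \approx -0.99922$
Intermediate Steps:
$u{\left(T,V \right)} = -4 + \frac{1}{-121 - 10 T}$
$K{\left(C \right)} = - \frac{C}{39}$ ($K{\left(C \right)} = C \left(- \frac{1}{39}\right) = - \frac{C}{39}$)
$u{\left(-140,\frac{1}{-2} \right)} - K{\left(117 \right)} = \frac{5 \left(-97 - -1120\right)}{121 + 10 \left(-140\right)} - \left(- \frac{1}{39}\right) 117 = \frac{5 \left(-97 + 1120\right)}{121 - 1400} - -3 = 5 \frac{1}{-1279} \cdot 1023 + 3 = 5 \left(- \frac{1}{1279}\right) 1023 + 3 = - \frac{5115}{1279} + 3 = - \frac{1278}{1279}$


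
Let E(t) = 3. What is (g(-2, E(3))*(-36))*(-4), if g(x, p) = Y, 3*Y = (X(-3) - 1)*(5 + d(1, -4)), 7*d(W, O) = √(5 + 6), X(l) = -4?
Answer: -1200 - 240*√11/7 ≈ -1313.7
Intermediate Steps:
d(W, O) = √11/7 (d(W, O) = √(5 + 6)/7 = √11/7)
Y = -25/3 - 5*√11/21 (Y = ((-4 - 1)*(5 + √11/7))/3 = (-5*(5 + √11/7))/3 = (-25 - 5*√11/7)/3 = -25/3 - 5*√11/21 ≈ -9.1230)
g(x, p) = -25/3 - 5*√11/21
(g(-2, E(3))*(-36))*(-4) = ((-25/3 - 5*√11/21)*(-36))*(-4) = (300 + 60*√11/7)*(-4) = -1200 - 240*√11/7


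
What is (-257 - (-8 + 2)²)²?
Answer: 85849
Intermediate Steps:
(-257 - (-8 + 2)²)² = (-257 - 1*(-6)²)² = (-257 - 1*36)² = (-257 - 36)² = (-293)² = 85849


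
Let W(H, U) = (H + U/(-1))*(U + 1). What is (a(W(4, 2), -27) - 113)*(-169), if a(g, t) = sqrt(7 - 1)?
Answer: 19097 - 169*sqrt(6) ≈ 18683.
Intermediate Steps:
W(H, U) = (1 + U)*(H - U) (W(H, U) = (H + U*(-1))*(1 + U) = (H - U)*(1 + U) = (1 + U)*(H - U))
a(g, t) = sqrt(6)
(a(W(4, 2), -27) - 113)*(-169) = (sqrt(6) - 113)*(-169) = (-113 + sqrt(6))*(-169) = 19097 - 169*sqrt(6)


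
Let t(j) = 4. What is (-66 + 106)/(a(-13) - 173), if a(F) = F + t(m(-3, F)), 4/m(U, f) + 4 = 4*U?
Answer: -20/91 ≈ -0.21978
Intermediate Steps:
m(U, f) = 4/(-4 + 4*U)
a(F) = 4 + F (a(F) = F + 4 = 4 + F)
(-66 + 106)/(a(-13) - 173) = (-66 + 106)/((4 - 13) - 173) = 40/(-9 - 173) = 40/(-182) = 40*(-1/182) = -20/91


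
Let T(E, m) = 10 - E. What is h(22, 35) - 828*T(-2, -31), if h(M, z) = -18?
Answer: -9954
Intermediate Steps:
h(22, 35) - 828*T(-2, -31) = -18 - 828*(10 - 1*(-2)) = -18 - 828*(10 + 2) = -18 - 828*12 = -18 - 9936 = -9954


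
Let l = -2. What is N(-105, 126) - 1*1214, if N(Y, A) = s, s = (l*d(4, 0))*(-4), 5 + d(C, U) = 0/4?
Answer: -1254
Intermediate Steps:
d(C, U) = -5 (d(C, U) = -5 + 0/4 = -5 + 0*(¼) = -5 + 0 = -5)
s = -40 (s = -2*(-5)*(-4) = 10*(-4) = -40)
N(Y, A) = -40
N(-105, 126) - 1*1214 = -40 - 1*1214 = -40 - 1214 = -1254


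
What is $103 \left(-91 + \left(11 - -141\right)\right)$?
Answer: $6283$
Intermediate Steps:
$103 \left(-91 + \left(11 - -141\right)\right) = 103 \left(-91 + \left(11 + 141\right)\right) = 103 \left(-91 + 152\right) = 103 \cdot 61 = 6283$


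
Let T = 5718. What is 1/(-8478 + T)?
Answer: -1/2760 ≈ -0.00036232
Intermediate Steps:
1/(-8478 + T) = 1/(-8478 + 5718) = 1/(-2760) = -1/2760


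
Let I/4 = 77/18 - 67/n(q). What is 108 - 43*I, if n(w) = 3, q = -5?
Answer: 28922/9 ≈ 3213.6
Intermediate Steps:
I = -650/9 (I = 4*(77/18 - 67/3) = 4*(-325/18) = -650/9 ≈ -72.222)
108 - 43*I = 108 - 43*(-650/9) = 108 + 27950/9 = 28922/9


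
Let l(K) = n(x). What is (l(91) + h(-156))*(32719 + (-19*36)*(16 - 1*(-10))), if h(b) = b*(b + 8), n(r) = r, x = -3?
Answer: 344774475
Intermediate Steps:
l(K) = -3
h(b) = b*(8 + b)
(l(91) + h(-156))*(32719 + (-19*36)*(16 - 1*(-10))) = (-3 - 156*(8 - 156))*(32719 + (-19*36)*(16 - 1*(-10))) = (-3 - 156*(-148))*(32719 - 684*(16 + 10)) = (-3 + 23088)*(32719 - 684*26) = 23085*(32719 - 17784) = 23085*14935 = 344774475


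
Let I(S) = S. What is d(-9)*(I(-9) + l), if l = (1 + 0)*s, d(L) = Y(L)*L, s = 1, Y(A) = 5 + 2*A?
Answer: -936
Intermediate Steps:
d(L) = L*(5 + 2*L) (d(L) = (5 + 2*L)*L = L*(5 + 2*L))
l = 1 (l = (1 + 0)*1 = 1*1 = 1)
d(-9)*(I(-9) + l) = (-9*(5 + 2*(-9)))*(-9 + 1) = -9*(5 - 18)*(-8) = -9*(-13)*(-8) = 117*(-8) = -936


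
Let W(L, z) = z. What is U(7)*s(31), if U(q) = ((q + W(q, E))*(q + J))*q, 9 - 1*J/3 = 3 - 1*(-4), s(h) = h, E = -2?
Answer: 14105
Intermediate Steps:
J = 6 (J = 27 - 3*(3 - 1*(-4)) = 27 - 3*(3 + 4) = 27 - 3*7 = 27 - 21 = 6)
U(q) = q*(-2 + q)*(6 + q) (U(q) = ((q - 2)*(q + 6))*q = ((-2 + q)*(6 + q))*q = q*(-2 + q)*(6 + q))
U(7)*s(31) = (7*(-12 + 7² + 4*7))*31 = (7*(-12 + 49 + 28))*31 = (7*65)*31 = 455*31 = 14105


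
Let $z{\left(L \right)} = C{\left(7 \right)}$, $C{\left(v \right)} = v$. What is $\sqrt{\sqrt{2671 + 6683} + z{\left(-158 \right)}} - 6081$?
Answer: $-6081 + \sqrt{7 + \sqrt{9354}} \approx -6070.8$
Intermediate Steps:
$z{\left(L \right)} = 7$
$\sqrt{\sqrt{2671 + 6683} + z{\left(-158 \right)}} - 6081 = \sqrt{\sqrt{2671 + 6683} + 7} - 6081 = \sqrt{\sqrt{9354} + 7} - 6081 = \sqrt{7 + \sqrt{9354}} - 6081 = -6081 + \sqrt{7 + \sqrt{9354}}$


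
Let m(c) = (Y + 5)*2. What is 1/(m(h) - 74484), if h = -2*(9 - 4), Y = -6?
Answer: -1/74486 ≈ -1.3425e-5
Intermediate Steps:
h = -10 (h = -2*5 = -10)
m(c) = -2 (m(c) = (-6 + 5)*2 = -1*2 = -2)
1/(m(h) - 74484) = 1/(-2 - 74484) = 1/(-74486) = -1/74486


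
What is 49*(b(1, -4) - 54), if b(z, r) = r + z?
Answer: -2793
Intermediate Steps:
49*(b(1, -4) - 54) = 49*((-4 + 1) - 54) = 49*(-3 - 54) = 49*(-57) = -2793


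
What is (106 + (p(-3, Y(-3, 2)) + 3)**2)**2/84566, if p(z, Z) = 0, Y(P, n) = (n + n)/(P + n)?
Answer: 13225/84566 ≈ 0.15639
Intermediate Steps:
Y(P, n) = 2*n/(P + n) (Y(P, n) = (2*n)/(P + n) = 2*n/(P + n))
(106 + (p(-3, Y(-3, 2)) + 3)**2)**2/84566 = (106 + (0 + 3)**2)**2/84566 = (106 + 3**2)**2*(1/84566) = (106 + 9)**2*(1/84566) = 115**2*(1/84566) = 13225*(1/84566) = 13225/84566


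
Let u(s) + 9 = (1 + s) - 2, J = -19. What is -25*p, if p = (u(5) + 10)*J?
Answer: 2375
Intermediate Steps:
u(s) = -10 + s (u(s) = -9 + ((1 + s) - 2) = -9 + (-1 + s) = -10 + s)
p = -95 (p = ((-10 + 5) + 10)*(-19) = (-5 + 10)*(-19) = 5*(-19) = -95)
-25*p = -25*(-95) = 2375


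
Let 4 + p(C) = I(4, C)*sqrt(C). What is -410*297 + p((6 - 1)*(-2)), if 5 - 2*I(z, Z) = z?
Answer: -121774 + I*sqrt(10)/2 ≈ -1.2177e+5 + 1.5811*I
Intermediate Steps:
I(z, Z) = 5/2 - z/2
p(C) = -4 + sqrt(C)/2 (p(C) = -4 + (5/2 - 1/2*4)*sqrt(C) = -4 + (5/2 - 2)*sqrt(C) = -4 + sqrt(C)/2)
-410*297 + p((6 - 1)*(-2)) = -410*297 + (-4 + sqrt((6 - 1)*(-2))/2) = -121770 + (-4 + sqrt(5*(-2))/2) = -121770 + (-4 + sqrt(-10)/2) = -121770 + (-4 + (I*sqrt(10))/2) = -121770 + (-4 + I*sqrt(10)/2) = -121774 + I*sqrt(10)/2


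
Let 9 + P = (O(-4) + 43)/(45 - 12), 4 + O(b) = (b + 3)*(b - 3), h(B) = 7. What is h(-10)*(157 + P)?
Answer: 34510/33 ≈ 1045.8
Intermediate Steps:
O(b) = -4 + (-3 + b)*(3 + b) (O(b) = -4 + (b + 3)*(b - 3) = -4 + (3 + b)*(-3 + b) = -4 + (-3 + b)*(3 + b))
P = -251/33 (P = -9 + ((-13 + (-4)²) + 43)/(45 - 12) = -9 + ((-13 + 16) + 43)/33 = -9 + (3 + 43)*(1/33) = -9 + 46*(1/33) = -9 + 46/33 = -251/33 ≈ -7.6061)
h(-10)*(157 + P) = 7*(157 - 251/33) = 7*(4930/33) = 34510/33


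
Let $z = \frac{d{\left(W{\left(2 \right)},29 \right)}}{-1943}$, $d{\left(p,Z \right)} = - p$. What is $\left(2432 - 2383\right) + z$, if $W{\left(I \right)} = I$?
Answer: $\frac{95209}{1943} \approx 49.001$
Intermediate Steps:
$z = \frac{2}{1943}$ ($z = \frac{\left(-1\right) 2}{-1943} = \left(-2\right) \left(- \frac{1}{1943}\right) = \frac{2}{1943} \approx 0.0010293$)
$\left(2432 - 2383\right) + z = \left(2432 - 2383\right) + \frac{2}{1943} = 49 + \frac{2}{1943} = \frac{95209}{1943}$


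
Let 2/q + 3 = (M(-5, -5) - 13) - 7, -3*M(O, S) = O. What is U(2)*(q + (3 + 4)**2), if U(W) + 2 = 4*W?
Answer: 4695/16 ≈ 293.44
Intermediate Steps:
M(O, S) = -O/3
q = -3/32 (q = 2/(-3 + ((-1/3*(-5) - 13) - 7)) = 2/(-3 + ((5/3 - 13) - 7)) = 2/(-3 + (-34/3 - 7)) = 2/(-3 - 55/3) = 2/(-64/3) = 2*(-3/64) = -3/32 ≈ -0.093750)
U(W) = -2 + 4*W
U(2)*(q + (3 + 4)**2) = (-2 + 4*2)*(-3/32 + (3 + 4)**2) = (-2 + 8)*(-3/32 + 7**2) = 6*(-3/32 + 49) = 6*(1565/32) = 4695/16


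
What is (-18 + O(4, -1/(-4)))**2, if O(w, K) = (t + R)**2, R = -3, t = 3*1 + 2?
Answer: 196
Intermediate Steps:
t = 5 (t = 3 + 2 = 5)
O(w, K) = 4 (O(w, K) = (5 - 3)**2 = 2**2 = 4)
(-18 + O(4, -1/(-4)))**2 = (-18 + 4)**2 = (-14)**2 = 196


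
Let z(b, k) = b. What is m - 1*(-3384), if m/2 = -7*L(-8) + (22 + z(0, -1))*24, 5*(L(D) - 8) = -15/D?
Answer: 17291/4 ≈ 4322.8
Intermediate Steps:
L(D) = 8 - 3/D (L(D) = 8 + (-15/D)/5 = 8 - 3/D)
m = 3755/4 (m = 2*(-7*(8 - 3/(-8)) + (22 + 0)*24) = 2*(-7*(8 - 3*(-⅛)) + 22*24) = 2*(-7*(8 + 3/8) + 528) = 2*(-7*67/8 + 528) = 2*(-469/8 + 528) = 2*(3755/8) = 3755/4 ≈ 938.75)
m - 1*(-3384) = 3755/4 - 1*(-3384) = 3755/4 + 3384 = 17291/4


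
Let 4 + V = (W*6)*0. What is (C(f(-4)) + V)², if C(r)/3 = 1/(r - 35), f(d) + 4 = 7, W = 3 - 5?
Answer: 17161/1024 ≈ 16.759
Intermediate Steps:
W = -2
f(d) = 3 (f(d) = -4 + 7 = 3)
V = -4 (V = -4 - 2*6*0 = -4 - 12*0 = -4 + 0 = -4)
C(r) = 3/(-35 + r) (C(r) = 3/(r - 35) = 3/(-35 + r))
(C(f(-4)) + V)² = (3/(-35 + 3) - 4)² = (3/(-32) - 4)² = (3*(-1/32) - 4)² = (-3/32 - 4)² = (-131/32)² = 17161/1024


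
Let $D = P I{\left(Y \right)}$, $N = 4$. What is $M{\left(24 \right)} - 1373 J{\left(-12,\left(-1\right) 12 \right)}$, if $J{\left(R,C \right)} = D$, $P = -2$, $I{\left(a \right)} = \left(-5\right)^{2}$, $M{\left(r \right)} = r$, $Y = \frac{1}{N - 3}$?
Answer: $68674$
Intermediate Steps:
$Y = 1$ ($Y = \frac{1}{4 - 3} = 1^{-1} = 1$)
$I{\left(a \right)} = 25$
$D = -50$ ($D = \left(-2\right) 25 = -50$)
$J{\left(R,C \right)} = -50$
$M{\left(24 \right)} - 1373 J{\left(-12,\left(-1\right) 12 \right)} = 24 - -68650 = 24 + 68650 = 68674$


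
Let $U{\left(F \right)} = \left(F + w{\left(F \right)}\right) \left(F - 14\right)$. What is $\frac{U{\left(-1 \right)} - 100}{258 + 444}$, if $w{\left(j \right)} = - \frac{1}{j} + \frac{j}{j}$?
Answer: $- \frac{115}{702} \approx -0.16382$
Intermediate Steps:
$w{\left(j \right)} = 1 - \frac{1}{j}$ ($w{\left(j \right)} = - \frac{1}{j} + 1 = 1 - \frac{1}{j}$)
$U{\left(F \right)} = \left(-14 + F\right) \left(F + \frac{-1 + F}{F}\right)$ ($U{\left(F \right)} = \left(F + \frac{-1 + F}{F}\right) \left(F - 14\right) = \left(F + \frac{-1 + F}{F}\right) \left(-14 + F\right) = \left(-14 + F\right) \left(F + \frac{-1 + F}{F}\right)$)
$\frac{U{\left(-1 \right)} - 100}{258 + 444} = \frac{\left(-15 + \left(-1\right)^{2} - -13 + \frac{14}{-1}\right) - 100}{258 + 444} = \frac{\left(-15 + 1 + 13 + 14 \left(-1\right)\right) - 100}{702} = \left(\left(-15 + 1 + 13 - 14\right) - 100\right) \frac{1}{702} = \left(-15 - 100\right) \frac{1}{702} = \left(-115\right) \frac{1}{702} = - \frac{115}{702}$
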